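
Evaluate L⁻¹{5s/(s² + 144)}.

This is the form c·s/(s² + a²) with a = 12, c = 5. L⁻¹ = 5·cos(12t)

Final answer: 5·cos(12t)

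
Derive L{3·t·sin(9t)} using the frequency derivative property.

L{sin(9t)} = 9/(s² + 81). By L{t·f(t)} = -F'(s): -d/ds[9/(s² + 81)] = -(9)·(-2s)/(s² + 81)² = 18s/(s² + 81)². Then L{3·t·sin(9t)} = 3·18s/(s² + 81)² = 54s/(s² + 81)²

Final answer: 54s/(s² + 81)²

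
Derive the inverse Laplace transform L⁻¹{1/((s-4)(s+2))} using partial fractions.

Decompose: A/(s-4) + B/(s+2). A = 1/6, B = -1/6. f(t) = (e^(4t) - e^(-2t))/6

Final answer: (e^(4t) - e^(-2t))/6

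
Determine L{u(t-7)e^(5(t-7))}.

u(t-a)f(t-a) with f(t)=e^(5t). L{e^(5t)} = 1/(s-5). By time shift: e^(-7s)/(s-5)

Final answer: e^(-7s)/(s-5)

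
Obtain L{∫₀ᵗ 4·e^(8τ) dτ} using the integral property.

L{∫₀ᵗ f(τ)dτ} = F(s)/s with F(s) = 4/(s-8), so L{∫₀ᵗ 4·e^(8τ) dτ} = 4/(s(s-8))

Final answer: 4/(s(s-8))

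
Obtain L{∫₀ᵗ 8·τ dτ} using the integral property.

L{∫₀ᵗ f(τ)dτ} = F(s)/s with f(t) = 8t. F(s) = 8/s^2, so L{∫₀ᵗ 8·τ dτ} = (8/s^2)/s = 8/s^3. (Check: ∫₀ᵗ 8·τ dτ = 8t^2/2.)

Final answer: 8/s^3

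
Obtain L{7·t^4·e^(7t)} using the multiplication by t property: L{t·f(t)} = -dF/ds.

Using L{t^n·e^(at)} = n!/(s-a)^(n+1), L{t^4·e^(7t)} = 24/(s-7)^5, so L{7·t^4·e^(7t)} = 7·24/(s-7)^5 = 168/(s-7)^5

Final answer: 168/(s-7)^5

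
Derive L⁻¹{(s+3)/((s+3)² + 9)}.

Using frequency shift: L⁻¹{(s-a)/((s-a)² + b²)} = e^(at)cos(bt). Here a=-3, b=3

Final answer: e^(-3t)·cos(3t)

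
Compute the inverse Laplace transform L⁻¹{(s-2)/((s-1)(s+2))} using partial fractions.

Using partial fractions, f(t) = (-e^t + 4e^(-2t))/3

Final answer: (-e^t + 4e^(-2t))/3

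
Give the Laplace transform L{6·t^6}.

L{t^n} = n!/s^(n+1), so L{t^6} = 720/s^7. Then L{6·t^6} = 6·720/s^7 = 4320/s^7

Final answer: 4320/s^7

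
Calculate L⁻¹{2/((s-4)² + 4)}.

Form: b/((s-a)² + b²) → e^(at)sin(bt). With a=4, b=2

Final answer: e^(4t)·sin(2t)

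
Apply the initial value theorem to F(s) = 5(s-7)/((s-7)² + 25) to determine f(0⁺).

f(0⁺) = lim_{s→∞} sF(s) = lim_{s→∞} 5s(s-7)/((s-7)² + 25) = 5

Final answer: 5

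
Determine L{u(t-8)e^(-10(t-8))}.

u(t-a)f(t-a) with f(t)=e^(-10t). L{e^(-10t)} = 1/(s+10). By time shift: e^(-8s)/(s+10)

Final answer: e^(-8s)/(s+10)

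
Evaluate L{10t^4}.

L{t^n} = n!/s^(n+1). So L{10t^4} = 10·4!/s^5 = 240/s^5

Final answer: 240/s^5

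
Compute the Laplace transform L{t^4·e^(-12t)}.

L{t^n·e^(at)} = n!/(s-a)^(n+1), so L{t^4·e^(-12t)} = 24/(s+12)^5

Final answer: 24/(s+12)^5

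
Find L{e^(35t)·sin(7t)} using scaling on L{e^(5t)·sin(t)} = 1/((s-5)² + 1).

Scaling with a=7: L{e^(35t)·sin(7t)} = (1/7) · 1/((s/7-5)² + 1). Simplifying: 7/((s-35)² + 49)

Final answer: 7/((s-35)² + 49)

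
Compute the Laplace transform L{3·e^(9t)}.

L{e^(at)} = 1/(s-a), so L{e^(9t)} = 1/(s-9). Then L{3·e^(9t)} = 3/(s-9)

Final answer: 3/(s-9)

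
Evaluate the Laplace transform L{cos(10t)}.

L{cos(ωt)} = s/(s² + ω²), so L{cos(10t)} = s/(s² + 100)

Final answer: s/(s² + 100)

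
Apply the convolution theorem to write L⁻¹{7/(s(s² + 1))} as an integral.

7/(s(s² + 1)) = (1/s)·(7/(s² + 1)) = L{1}·L{7·sin(t)}. So f(t) = 1*(7·sin(t)) = ∫₀ᵗ 7·sin(τ) dτ

Final answer: ∫₀ᵗ 7·sin(τ) dτ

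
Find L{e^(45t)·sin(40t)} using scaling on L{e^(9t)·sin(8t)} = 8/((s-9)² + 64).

Scaling with a=5: L{e^(45t)·sin(40t)} = (1/5) · 8/((s/5-9)² + 64). Simplifying: 40/((s-45)² + 1600)

Final answer: 40/((s-45)² + 1600)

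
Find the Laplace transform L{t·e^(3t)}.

L{t^n·e^(at)} = n!/(s-a)^(n+1), so L{t·e^(3t)} = 1/(s-3)^2

Final answer: 1/(s-3)^2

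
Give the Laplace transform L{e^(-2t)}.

L{e^(at)} = 1/(s-a), so L{e^(-2t)} = 1/(s+2)

Final answer: 1/(s+2)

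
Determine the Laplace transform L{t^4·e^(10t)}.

L{t^n·e^(at)} = n!/(s-a)^(n+1), so L{t^4·e^(10t)} = 24/(s-10)^5

Final answer: 24/(s-10)^5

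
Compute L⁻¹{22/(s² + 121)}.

This is the form c·a/(s² + a²) with a = 11, c = 2. L⁻¹ = 2·sin(11t)

Final answer: 2·sin(11t)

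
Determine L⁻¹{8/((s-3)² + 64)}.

Form: b/((s-a)² + b²) → e^(at)sin(bt). With a=3, b=8

Final answer: e^(3t)·sin(8t)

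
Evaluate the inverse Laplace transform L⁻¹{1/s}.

L⁻¹{c/s} = c, so L⁻¹{1/s} = 1

Final answer: 1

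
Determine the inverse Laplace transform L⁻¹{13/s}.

L⁻¹{c/s} = c, so L⁻¹{13/s} = 13

Final answer: 13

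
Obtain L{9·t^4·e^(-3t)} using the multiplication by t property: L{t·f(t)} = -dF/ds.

Using L{t^n·e^(at)} = n!/(s-a)^(n+1), L{t^4·e^(-3t)} = 24/(s+3)^5, so L{9·t^4·e^(-3t)} = 9·24/(s+3)^5 = 216/(s+3)^5

Final answer: 216/(s+3)^5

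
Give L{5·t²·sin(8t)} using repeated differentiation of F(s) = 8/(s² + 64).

F(s) = 8/(s² + 64). F'(s) = -16s/(s² + 64)². F''(s) = -16(64 - 3s²)/(s² + 64)³ = (48s² - 1024)/(s² + 64)³. So L{t²·sin(8t)} = (-1)² F''(s) = (48s² - 1024)/(s² + 64)³. Then L{5·t²·sin(8t)} = 5·(48s² - 1024)/(s² + 64)³ = (240s² - 5120)/(s² + 64)³

Final answer: (240s² - 5120)/(s² + 64)³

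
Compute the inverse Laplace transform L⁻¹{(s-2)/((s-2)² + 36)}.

Using frequency shift, L⁻¹{(s-2)/((s-2)² + 36)} = e^(2t)·cos(6t)

Final answer: e^(2t)·cos(6t)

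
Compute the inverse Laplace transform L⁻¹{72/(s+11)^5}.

L⁻¹{n!/(s-a)^(n+1)} = t^n·e^(at) with n=4, a=-11. So L⁻¹{24/(s+11)^5} = t^4·e^(-11t), and L⁻¹{72/(s+11)^5} = (72/24)·t^4·e^(-11t) = 3·t^4·e^(-11t)

Final answer: 3·t^4·e^(-11t)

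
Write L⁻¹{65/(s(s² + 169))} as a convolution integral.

65/(s(s² + 169)) = (1/s)·(65/(s² + 169)) = L{1}·L{5·sin(13t)}. So f(t) = 1*(5·sin(13t)) = ∫₀ᵗ 5·sin(13τ) dτ

Final answer: ∫₀ᵗ 5·sin(13τ) dτ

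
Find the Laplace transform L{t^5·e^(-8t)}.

L{t^n·e^(at)} = n!/(s-a)^(n+1), so L{t^5·e^(-8t)} = 120/(s+8)^6

Final answer: 120/(s+8)^6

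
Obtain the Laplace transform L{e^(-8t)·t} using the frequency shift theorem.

L{e^(at)·t^n} = n!/(s-a)^(n+1), so L{e^(-8t)·t} = 1/(s+8)^2

Final answer: 1/(s+8)^2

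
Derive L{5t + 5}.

L{5t + 5} = 5·L{t} + 5·L{1} = 5/s² + 5/s

Final answer: 5/s² + 5/s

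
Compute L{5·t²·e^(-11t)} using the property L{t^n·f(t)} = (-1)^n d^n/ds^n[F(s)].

L{e^(-11t)} = 1/(s+11). d/ds[1/(s+11)] = -1/(s+11)². d²/ds²[1/(s+11)] = 2/(s+11)³. So L{t²·e^(-11t)} = (-1)² · 2/(s+11)³ = 2/(s+11)³. Then L{5·t²·e^(-11t)} = 5·2/(s+11)³ = 10/(s+11)³

Final answer: 10/(s+11)³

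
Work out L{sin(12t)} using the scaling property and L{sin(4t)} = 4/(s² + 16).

Using L{f(at)} = (1/a)F(s/a) with a=3: L{sin(12t)} = (1/3) · 4/((s/3)² + 16) = (1/3) · 4·9/(s² + 144) = 12/(s² + 144)

Final answer: 12/(s² + 144)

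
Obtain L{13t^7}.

L{t^n} = n!/s^(n+1). So L{13t^7} = 13·7!/s^8 = 65520/s^8

Final answer: 65520/s^8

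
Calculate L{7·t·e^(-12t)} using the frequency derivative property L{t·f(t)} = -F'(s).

L{e^(-12t)} = 1/(s+12). By frequency derivative: L{t·e^(-12t)} = -d/ds[1/(s+12)] = -(-1)/(s+12)² = 1/(s+12)². Then L{7·t·e^(-12t)} = 7·1/(s+12)² = 7/(s+12)²

Final answer: 7/(s+12)²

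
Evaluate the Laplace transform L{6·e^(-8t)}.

L{e^(at)} = 1/(s-a), so L{e^(-8t)} = 1/(s+8). Then L{6·e^(-8t)} = 6/(s+8)

Final answer: 6/(s+8)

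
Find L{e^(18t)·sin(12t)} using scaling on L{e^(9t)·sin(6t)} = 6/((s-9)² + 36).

Scaling with a=2: L{e^(18t)·sin(12t)} = (1/2) · 6/((s/2-9)² + 36). Simplifying: 12/((s-18)² + 144)

Final answer: 12/((s-18)² + 144)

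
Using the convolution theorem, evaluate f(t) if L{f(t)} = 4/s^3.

4/s^3 = (4/s)·(1/s^2) = L{4}·L{t}. By convolution, f(t) = 4*t = ∫₀ᵗ 4·τ dτ = 4·t²/2

Final answer: 4·t²/2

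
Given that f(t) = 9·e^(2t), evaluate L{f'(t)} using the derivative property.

f(0) = 9, F(s) = 9/(s-2). L{f'(t)} = s·F(s) - f(0) = 9s/(s-2) - 9 = (9s - 9(s-2))/(s-2) = 18/(s-2)

Final answer: 18/(s-2)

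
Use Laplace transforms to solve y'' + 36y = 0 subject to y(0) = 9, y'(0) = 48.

L{y''} + 36L{y} = 0. s²Y - 9s - 48 + 36Y = 0. Y(s² + 36) = 9s + 48. Y = (9s + 48)/(s² + 36). Inverting: y(t) = 9cos(6t) + 8sin(6t)

Final answer: y(t) = 9cos(6t) + 8sin(6t)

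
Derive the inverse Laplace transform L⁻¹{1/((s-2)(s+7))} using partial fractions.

Decompose: A/(s-2) + B/(s+7). A = 1/9, B = -1/9. f(t) = (e^(2t) - e^(-7t))/9

Final answer: (e^(2t) - e^(-7t))/9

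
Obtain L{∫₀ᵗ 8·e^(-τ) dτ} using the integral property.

L{∫₀ᵗ f(τ)dτ} = F(s)/s with F(s) = 8/(s+1), so L{∫₀ᵗ 8·e^(-τ) dτ} = 8/(s(s+1))

Final answer: 8/(s(s+1))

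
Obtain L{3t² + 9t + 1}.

L{3t² + 9t + 1} = 3·2/s³ + 9/s² + 1/s = 6/s³ + 9/s² + 1/s

Final answer: 6/s³ + 9/s² + 1/s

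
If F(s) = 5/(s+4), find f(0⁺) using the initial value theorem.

f(0⁺) = lim_{s→∞} s·5/(s+4) = lim_{s→∞} 5s/(s+4) = 5

Final answer: 5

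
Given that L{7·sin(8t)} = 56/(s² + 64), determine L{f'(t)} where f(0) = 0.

L{f'(t)} = s·F(s) - f(0) = s·56/(s² + 64) - 0 = 56s/(s² + 64)

Final answer: 56s/(s² + 64)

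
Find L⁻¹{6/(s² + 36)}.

This is the form c·a/(s² + a²) with a = 6. L⁻¹ = sin(6t)

Final answer: sin(6t)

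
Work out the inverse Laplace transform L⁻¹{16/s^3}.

L⁻¹{n!/s^(n+1)} = t^n with n=2. So L⁻¹{2/s^3} = t^2, and L⁻¹{16/s^3} = (16/2)·t^2 = 8·t^2

Final answer: 8·t^2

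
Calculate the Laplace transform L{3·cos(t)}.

L{cos(ωt)} = s/(s² + ω²), so L{cos(t)} = s/(s² + 1). Then L{3·cos(t)} = 3·s/(s² + 1) = 3s/(s² + 1)

Final answer: 3s/(s² + 1)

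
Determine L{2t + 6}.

L{2t + 6} = 2·L{t} + 6·L{1} = 2/s² + 6/s

Final answer: 2/s² + 6/s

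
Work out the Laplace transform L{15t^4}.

L{15t^4} = 15 · L{t^4} = 15 · 24/s^5 = 360/s^5

Final answer: 360/s^5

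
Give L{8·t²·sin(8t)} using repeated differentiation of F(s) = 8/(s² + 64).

F(s) = 8/(s² + 64). F'(s) = -16s/(s² + 64)². F''(s) = -16(64 - 3s²)/(s² + 64)³ = (48s² - 1024)/(s² + 64)³. So L{t²·sin(8t)} = (-1)² F''(s) = (48s² - 1024)/(s² + 64)³. Then L{8·t²·sin(8t)} = 8·(48s² - 1024)/(s² + 64)³ = (384s² - 8192)/(s² + 64)³

Final answer: (384s² - 8192)/(s² + 64)³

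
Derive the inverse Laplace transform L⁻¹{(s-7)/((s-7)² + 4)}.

Using frequency shift, L⁻¹{(s-7)/((s-7)² + 4)} = e^(7t)·cos(2t)

Final answer: e^(7t)·cos(2t)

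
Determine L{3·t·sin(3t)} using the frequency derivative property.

L{sin(3t)} = 3/(s² + 9). By L{t·f(t)} = -F'(s): -d/ds[3/(s² + 9)] = -(3)·(-2s)/(s² + 9)² = 6s/(s² + 9)². Then L{3·t·sin(3t)} = 3·6s/(s² + 9)² = 18s/(s² + 9)²

Final answer: 18s/(s² + 9)²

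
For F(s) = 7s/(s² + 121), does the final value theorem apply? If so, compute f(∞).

The final value theorem requires all poles of sF(s) in the left half-plane. sF(s) = 7s²/(s² + 121) has poles at s = ±11i (imaginary axis). Theorem does NOT apply (oscillatory system).

Final answer: Not applicable (oscillatory)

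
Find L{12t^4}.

L{t^n} = n!/s^(n+1). So L{12t^4} = 12·4!/s^5 = 288/s^5

Final answer: 288/s^5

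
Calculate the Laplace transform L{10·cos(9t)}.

L{cos(ωt)} = s/(s² + ω²), so L{cos(9t)} = s/(s² + 81). Then L{10·cos(9t)} = 10·s/(s² + 81) = 10s/(s² + 81)

Final answer: 10s/(s² + 81)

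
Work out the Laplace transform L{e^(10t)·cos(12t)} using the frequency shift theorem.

Frequency shift: L{e^(at)f(t)} = F(s-a). L{e^(10t)·cos(12t)} = (s-10)/((s-10)² + 144)

Final answer: (s-10)/((s-10)² + 144)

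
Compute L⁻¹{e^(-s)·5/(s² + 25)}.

L⁻¹{5/(s² + 25)} = sin(5t). By the time shift theorem, L⁻¹{e^(-as)F(s)} = u(t-a)f(t-a) with a=1, so L⁻¹{e^(-s)·5/(s² + 25)} = u(t-1)·sin(5(t-1))

Final answer: u(t-1)·sin(5(t-1))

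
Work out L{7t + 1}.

L{7t + 1} = 7·L{t} + L{1} = 7/s² + 1/s

Final answer: 7/s² + 1/s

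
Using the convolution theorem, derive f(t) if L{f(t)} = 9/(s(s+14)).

9/(s(s+14)) = (9/s)·(1/(s+14)) = L{9}·L{e^(-14t)}. By convolution, f(t) = 9*e^(-14t) = ∫₀ᵗ 9·e^(-14τ) dτ = 9·(1 - e^(-14t))/14

Final answer: 9·(1 - e^(-14t))/14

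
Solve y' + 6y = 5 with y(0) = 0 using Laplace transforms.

sY + 6Y = 5/s. Y = 5/(s(s+6)). Partial fractions: Y = 5/6/s - 5/6/(s+6)

Final answer: y(t) = 5/6(1 - e^(-6t))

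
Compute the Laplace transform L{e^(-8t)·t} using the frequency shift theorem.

L{e^(at)·t^n} = n!/(s-a)^(n+1), so L{e^(-8t)·t} = 1/(s+8)^2

Final answer: 1/(s+8)^2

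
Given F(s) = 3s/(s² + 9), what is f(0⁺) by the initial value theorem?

f(0⁺) = lim_{s→∞} s·3s/(s² + 9) = lim_{s→∞} 3s²/(s² + 9) = 3

Final answer: 3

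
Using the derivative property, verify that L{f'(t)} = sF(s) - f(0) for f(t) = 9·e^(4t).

f'(t) = 36e^(4t). Direct: L{f'(t)} = 36/(s-4). Property: s·9/(s-4) - 9 = (9s - 9(s-4))/(s-4) = 36/(s-4). ✓

Final answer: 36/(s-4)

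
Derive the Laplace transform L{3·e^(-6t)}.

L{e^(at)} = 1/(s-a), so L{e^(-6t)} = 1/(s+6). Then L{3·e^(-6t)} = 3/(s+6)

Final answer: 3/(s+6)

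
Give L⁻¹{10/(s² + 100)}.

This is the form c·a/(s² + a²) with a = 10. L⁻¹ = sin(10t)

Final answer: sin(10t)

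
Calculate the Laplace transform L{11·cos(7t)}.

L{cos(ωt)} = s/(s² + ω²), so L{cos(7t)} = s/(s² + 49). Then L{11·cos(7t)} = 11·s/(s² + 49) = 11s/(s² + 49)

Final answer: 11s/(s² + 49)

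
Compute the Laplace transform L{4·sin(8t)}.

L{sin(ωt)} = ω/(s² + ω²), so L{sin(8t)} = 8/(s² + 64). Then L{4·sin(8t)} = 4·8/(s² + 64) = 32/(s² + 64)

Final answer: 32/(s² + 64)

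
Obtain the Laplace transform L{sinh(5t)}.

L{sinh(ωt)} = ω/(s² - ω²), so L{sinh(5t)} = 5/(s² - 25)

Final answer: 5/(s² - 25)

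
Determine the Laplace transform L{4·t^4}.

L{t^n} = n!/s^(n+1), so L{t^4} = 24/s^5. Then L{4·t^4} = 4·24/s^5 = 96/s^5

Final answer: 96/s^5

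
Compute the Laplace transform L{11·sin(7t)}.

L{sin(ωt)} = ω/(s² + ω²), so L{sin(7t)} = 7/(s² + 49). Then L{11·sin(7t)} = 11·7/(s² + 49) = 77/(s² + 49)

Final answer: 77/(s² + 49)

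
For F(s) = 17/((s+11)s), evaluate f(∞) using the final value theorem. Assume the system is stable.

f(∞) = lim_{s→0} sF(s) = lim_{s→0} 17/(s+11) = 17/11

Final answer: 17/11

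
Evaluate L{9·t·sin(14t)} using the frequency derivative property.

L{sin(14t)} = 14/(s² + 196). By L{t·f(t)} = -F'(s): -d/ds[14/(s² + 196)] = -(14)·(-2s)/(s² + 196)² = 28s/(s² + 196)². Then L{9·t·sin(14t)} = 9·28s/(s² + 196)² = 252s/(s² + 196)²

Final answer: 252s/(s² + 196)²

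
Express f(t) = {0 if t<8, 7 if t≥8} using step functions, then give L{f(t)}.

f(t) = 7·u(t-8). L{u(t-8)} = e^(-8s)/s, so L{f(t)} = 7·e^(-8s)/s

Final answer: 7·e^(-8s)/s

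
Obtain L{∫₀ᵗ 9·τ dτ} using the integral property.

L{∫₀ᵗ f(τ)dτ} = F(s)/s with f(t) = 9t. F(s) = 9/s^2, so L{∫₀ᵗ 9·τ dτ} = (9/s^2)/s = 9/s^3. (Check: ∫₀ᵗ 9·τ dτ = 9t^2/2.)

Final answer: 9/s^3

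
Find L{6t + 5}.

L{6t + 5} = 6·L{t} + 5·L{1} = 6/s² + 5/s

Final answer: 6/s² + 5/s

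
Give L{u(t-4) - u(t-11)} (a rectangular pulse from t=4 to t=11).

L{u(t-a)} = e^(-as)/s. L{u(t-4) - u(t-11)} = (e^(-4s) - e^(-11s))/s

Final answer: (e^(-4s) - e^(-11s))/s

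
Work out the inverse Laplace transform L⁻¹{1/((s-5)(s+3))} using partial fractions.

Decompose: A/(s-5) + B/(s+3). A = 1/8, B = -1/8. f(t) = (e^(5t) - e^(-3t))/8

Final answer: (e^(5t) - e^(-3t))/8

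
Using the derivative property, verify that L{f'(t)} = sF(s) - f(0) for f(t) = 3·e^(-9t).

f'(t) = -27e^(-9t). Direct: L{f'(t)} = -27/(s+9). Property: s·3/(s+9) - 3 = (3s - 3(s+9))/(s+9) = -27/(s+9). ✓

Final answer: -27/(s+9)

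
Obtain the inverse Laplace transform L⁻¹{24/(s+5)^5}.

L⁻¹{n!/(s-a)^(n+1)} = t^n·e^(at), so L⁻¹{24/(s+5)^5} = t^4·e^(-5t)

Final answer: t^4·e^(-5t)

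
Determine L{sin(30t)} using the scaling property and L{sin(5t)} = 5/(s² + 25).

Using L{f(at)} = (1/a)F(s/a) with a=6: L{sin(30t)} = (1/6) · 5/((s/6)² + 25) = (1/6) · 5·36/(s² + 900) = 30/(s² + 900)

Final answer: 30/(s² + 900)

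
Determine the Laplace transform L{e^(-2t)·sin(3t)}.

L{e^(at)·sin(ωt)} = ω/((s-a)² + ω²), so L{e^(-2t)·sin(3t)} = 3/((s+2)² + 9)

Final answer: 3/((s+2)² + 9)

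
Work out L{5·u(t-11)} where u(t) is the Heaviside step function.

L{u(t-a)} = e^(-as)/s. Here a=11, so L{u(t-11)} = e^(-11s)/s, and L{5·u(t-11)} = 5·e^(-11s)/s

Final answer: 5·e^(-11s)/s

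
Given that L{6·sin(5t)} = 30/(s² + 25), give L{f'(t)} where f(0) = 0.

L{f'(t)} = s·F(s) - f(0) = s·30/(s² + 25) - 0 = 30s/(s² + 25)

Final answer: 30s/(s² + 25)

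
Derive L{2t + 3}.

L{2t + 3} = 2·L{t} + 3·L{1} = 2/s² + 3/s

Final answer: 2/s² + 3/s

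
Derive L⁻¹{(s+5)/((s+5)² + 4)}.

Using frequency shift: L⁻¹{(s-a)/((s-a)² + b²)} = e^(at)cos(bt). Here a=-5, b=2

Final answer: e^(-5t)·cos(2t)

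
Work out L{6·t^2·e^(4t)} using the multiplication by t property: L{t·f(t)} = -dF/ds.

Using L{t^n·e^(at)} = n!/(s-a)^(n+1), L{t^2·e^(4t)} = 2/(s-4)^3, so L{6·t^2·e^(4t)} = 6·2/(s-4)^3 = 12/(s-4)^3

Final answer: 12/(s-4)^3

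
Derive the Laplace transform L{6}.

L{6} = 6 · L{1} = 6/s

Final answer: 6/s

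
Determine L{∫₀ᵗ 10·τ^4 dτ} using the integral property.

L{∫₀ᵗ f(τ)dτ} = F(s)/s with f(t) = 10t^4. F(s) = 240/s^5, so L{∫₀ᵗ 10·τ^4 dτ} = (240/s^5)/s = 240/s^6. (Check: ∫₀ᵗ 10·τ^4 dτ = 10t^5/5.)

Final answer: 240/s^6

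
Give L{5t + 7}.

L{5t + 7} = 5·L{t} + 7·L{1} = 5/s² + 7/s

Final answer: 5/s² + 7/s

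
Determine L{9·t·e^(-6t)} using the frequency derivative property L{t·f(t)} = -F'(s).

L{e^(-6t)} = 1/(s+6). By frequency derivative: L{t·e^(-6t)} = -d/ds[1/(s+6)] = -(-1)/(s+6)² = 1/(s+6)². Then L{9·t·e^(-6t)} = 9·1/(s+6)² = 9/(s+6)²

Final answer: 9/(s+6)²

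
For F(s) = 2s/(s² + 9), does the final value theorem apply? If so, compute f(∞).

The final value theorem requires all poles of sF(s) in the left half-plane. sF(s) = 2s²/(s² + 9) has poles at s = ±3i (imaginary axis). Theorem does NOT apply (oscillatory system).

Final answer: Not applicable (oscillatory)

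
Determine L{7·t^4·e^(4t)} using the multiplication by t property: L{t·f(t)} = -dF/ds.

Using L{t^n·e^(at)} = n!/(s-a)^(n+1), L{t^4·e^(4t)} = 24/(s-4)^5, so L{7·t^4·e^(4t)} = 7·24/(s-4)^5 = 168/(s-4)^5

Final answer: 168/(s-4)^5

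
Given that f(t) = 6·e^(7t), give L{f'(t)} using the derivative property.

f(0) = 6, F(s) = 6/(s-7). L{f'(t)} = s·F(s) - f(0) = 6s/(s-7) - 6 = (6s - 6(s-7))/(s-7) = 42/(s-7)

Final answer: 42/(s-7)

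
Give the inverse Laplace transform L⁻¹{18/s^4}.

L⁻¹{n!/s^(n+1)} = t^n with n=3. So L⁻¹{6/s^4} = t^3, and L⁻¹{18/s^4} = (18/6)·t^3 = 3·t^3

Final answer: 3·t^3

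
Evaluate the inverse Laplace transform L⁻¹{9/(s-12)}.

L⁻¹{1/(s-a)} = e^(at), so L⁻¹{1/(s-12)} = e^(12t), and L⁻¹{9/(s-12)} = 9·e^(12t)

Final answer: 9·e^(12t)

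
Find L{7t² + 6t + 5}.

L{7t² + 6t + 5} = 7·2/s³ + 6/s² + 5/s = 14/s³ + 6/s² + 5/s

Final answer: 14/s³ + 6/s² + 5/s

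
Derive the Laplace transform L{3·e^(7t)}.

L{e^(at)} = 1/(s-a), so L{e^(7t)} = 1/(s-7). Then L{3·e^(7t)} = 3/(s-7)

Final answer: 3/(s-7)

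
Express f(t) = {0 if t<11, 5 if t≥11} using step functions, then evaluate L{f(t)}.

f(t) = 5·u(t-11). L{u(t-11)} = e^(-11s)/s, so L{f(t)} = 5·e^(-11s)/s

Final answer: 5·e^(-11s)/s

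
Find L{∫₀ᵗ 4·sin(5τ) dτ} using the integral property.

L{∫₀ᵗ f(τ)dτ} = F(s)/s with F(s) = 20/(s² + 25), so the result is (20/(s² + 25))/s = 20/(s(s² + 25))

Final answer: 20/(s(s² + 25))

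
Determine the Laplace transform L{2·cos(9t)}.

L{cos(ωt)} = s/(s² + ω²), so L{cos(9t)} = s/(s² + 81). Then L{2·cos(9t)} = 2·s/(s² + 81) = 2s/(s² + 81)

Final answer: 2s/(s² + 81)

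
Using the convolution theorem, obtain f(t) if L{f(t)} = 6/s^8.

6/s^8 = (6/s)·(1/s^7) = L{6}·L{t^6/720}. By convolution, f(t) = 6*t^6/720 = ∫₀ᵗ 6·τ^6/720 dτ = 6·t^7/5040

Final answer: 6·t^7/5040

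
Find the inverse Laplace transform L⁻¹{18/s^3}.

L⁻¹{n!/s^(n+1)} = t^n with n=2. So L⁻¹{2/s^3} = t^2, and L⁻¹{18/s^3} = (18/2)·t^2 = 9·t^2

Final answer: 9·t^2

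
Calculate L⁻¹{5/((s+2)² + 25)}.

Form: b/((s-a)² + b²) → e^(at)sin(bt). With a=-2, b=5

Final answer: e^(-2t)·sin(5t)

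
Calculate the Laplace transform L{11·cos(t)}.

L{cos(ωt)} = s/(s² + ω²), so L{cos(t)} = s/(s² + 1). Then L{11·cos(t)} = 11·s/(s² + 1) = 11s/(s² + 1)

Final answer: 11s/(s² + 1)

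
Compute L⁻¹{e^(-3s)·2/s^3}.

L⁻¹{2/s^3} = t^2. By the time shift theorem, L⁻¹{e^(-as)F(s)} = u(t-a)f(t-a) with a=3, so L⁻¹{e^(-3s)·2/s^3} = u(t-3)·(t-3)^2

Final answer: u(t-3)·(t-3)^2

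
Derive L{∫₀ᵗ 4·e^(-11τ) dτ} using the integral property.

L{∫₀ᵗ f(τ)dτ} = F(s)/s with F(s) = 4/(s+11), so L{∫₀ᵗ 4·e^(-11τ) dτ} = 4/(s(s+11))

Final answer: 4/(s(s+11))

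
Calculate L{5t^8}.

L{t^n} = n!/s^(n+1). So L{5t^8} = 5·8!/s^9 = 201600/s^9

Final answer: 201600/s^9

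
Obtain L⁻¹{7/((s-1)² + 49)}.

Form: b/((s-a)² + b²) → e^(at)sin(bt). With a=1, b=7

Final answer: e^t·sin(7t)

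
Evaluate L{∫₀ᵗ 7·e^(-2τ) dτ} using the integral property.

L{∫₀ᵗ f(τ)dτ} = F(s)/s with F(s) = 7/(s+2), so L{∫₀ᵗ 7·e^(-2τ) dτ} = 7/(s(s+2))

Final answer: 7/(s(s+2))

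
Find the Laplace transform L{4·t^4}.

L{t^n} = n!/s^(n+1), so L{t^4} = 24/s^5. Then L{4·t^4} = 4·24/s^5 = 96/s^5

Final answer: 96/s^5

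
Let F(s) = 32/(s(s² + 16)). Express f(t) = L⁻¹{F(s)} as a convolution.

32/(s(s² + 16)) = (1/s)·(32/(s² + 16)) = L{1}·L{8·sin(4t)}. So f(t) = 1*(8·sin(4t)) = ∫₀ᵗ 8·sin(4τ) dτ

Final answer: ∫₀ᵗ 8·sin(4τ) dτ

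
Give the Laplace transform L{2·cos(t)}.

L{cos(ωt)} = s/(s² + ω²), so L{cos(t)} = s/(s² + 1). Then L{2·cos(t)} = 2·s/(s² + 1) = 2s/(s² + 1)

Final answer: 2s/(s² + 1)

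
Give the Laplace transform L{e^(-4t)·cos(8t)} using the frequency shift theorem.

Frequency shift: L{e^(at)f(t)} = F(s-a). L{e^(-4t)·cos(8t)} = (s+4)/((s+4)² + 64)

Final answer: (s+4)/((s+4)² + 64)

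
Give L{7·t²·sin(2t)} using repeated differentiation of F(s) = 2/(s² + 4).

F(s) = 2/(s² + 4). F'(s) = -4s/(s² + 4)². F''(s) = -4(4 - 3s²)/(s² + 4)³ = (12s² - 16)/(s² + 4)³. So L{t²·sin(2t)} = (-1)² F''(s) = (12s² - 16)/(s² + 4)³. Then L{7·t²·sin(2t)} = 7·(12s² - 16)/(s² + 4)³ = (84s² - 112)/(s² + 4)³

Final answer: (84s² - 112)/(s² + 4)³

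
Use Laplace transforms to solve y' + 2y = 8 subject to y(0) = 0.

sY + 2Y = 8/s. Y = 8/(s(s+2)). Partial fractions: Y = 4/s - 4/(s+2)

Final answer: y(t) = 4(1 - e^(-2t))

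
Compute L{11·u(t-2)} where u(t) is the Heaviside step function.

L{u(t-a)} = e^(-as)/s. Here a=2, so L{u(t-2)} = e^(-2s)/s, and L{11·u(t-2)} = 11·e^(-2s)/s

Final answer: 11·e^(-2s)/s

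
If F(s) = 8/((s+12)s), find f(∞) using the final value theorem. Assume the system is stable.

f(∞) = lim_{s→0} sF(s) = lim_{s→0} 8/(s+12) = 2/3

Final answer: 2/3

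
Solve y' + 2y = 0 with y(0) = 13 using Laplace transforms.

L{y'} + 2L{y} = 0. sY - 13 + 2Y = 0. Y(s+2) = 13. Y = 13/(s+2)

Final answer: y(t) = 13e^(-2t)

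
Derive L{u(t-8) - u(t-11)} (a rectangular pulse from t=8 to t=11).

L{u(t-a)} = e^(-as)/s. L{u(t-8) - u(t-11)} = (e^(-8s) - e^(-11s))/s

Final answer: (e^(-8s) - e^(-11s))/s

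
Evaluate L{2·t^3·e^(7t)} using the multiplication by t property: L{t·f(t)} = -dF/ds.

Using L{t^n·e^(at)} = n!/(s-a)^(n+1), L{t^3·e^(7t)} = 6/(s-7)^4, so L{2·t^3·e^(7t)} = 2·6/(s-7)^4 = 12/(s-7)^4

Final answer: 12/(s-7)^4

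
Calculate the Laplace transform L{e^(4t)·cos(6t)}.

L{e^(at)·cos(ωt)} = (s-a)/((s-a)² + ω²), so L{e^(4t)·cos(6t)} = (s-4)/((s-4)² + 36)

Final answer: (s-4)/((s-4)² + 36)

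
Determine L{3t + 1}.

L{3t + 1} = 3·L{t} + L{1} = 3/s² + 1/s

Final answer: 3/s² + 1/s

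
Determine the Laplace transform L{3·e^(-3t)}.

L{e^(at)} = 1/(s-a), so L{e^(-3t)} = 1/(s+3). Then L{3·e^(-3t)} = 3/(s+3)

Final answer: 3/(s+3)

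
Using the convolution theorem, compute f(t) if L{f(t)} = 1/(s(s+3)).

1/(s(s+3)) = (1/s)·(1/(s+3)) = L{1}·L{e^(-3t)}. By convolution, f(t) = 1*e^(-3t) = ∫₀ᵗ 1·e^(-3τ) dτ = (1 - e^(-3t))/3

Final answer: (1 - e^(-3t))/3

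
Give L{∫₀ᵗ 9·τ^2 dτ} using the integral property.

L{∫₀ᵗ f(τ)dτ} = F(s)/s with f(t) = 9t^2. F(s) = 18/s^3, so L{∫₀ᵗ 9·τ^2 dτ} = (18/s^3)/s = 18/s^4. (Check: ∫₀ᵗ 9·τ^2 dτ = 9t^3/3.)

Final answer: 18/s^4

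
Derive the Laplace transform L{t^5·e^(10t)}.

L{t^n·e^(at)} = n!/(s-a)^(n+1), so L{t^5·e^(10t)} = 120/(s-10)^6

Final answer: 120/(s-10)^6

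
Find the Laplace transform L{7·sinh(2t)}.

L{sinh(ωt)} = ω/(s² - ω²), so L{sinh(2t)} = 2/(s² - 4). Then L{7·sinh(2t)} = 7·2/(s² - 4) = 14/(s² - 4)

Final answer: 14/(s² - 4)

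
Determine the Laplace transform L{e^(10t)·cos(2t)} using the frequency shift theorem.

Frequency shift: L{e^(at)f(t)} = F(s-a). L{e^(10t)·cos(2t)} = (s-10)/((s-10)² + 4)

Final answer: (s-10)/((s-10)² + 4)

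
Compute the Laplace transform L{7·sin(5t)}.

L{sin(ωt)} = ω/(s² + ω²), so L{sin(5t)} = 5/(s² + 25). Then L{7·sin(5t)} = 7·5/(s² + 25) = 35/(s² + 25)

Final answer: 35/(s² + 25)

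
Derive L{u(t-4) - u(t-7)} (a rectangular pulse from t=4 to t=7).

L{u(t-a)} = e^(-as)/s. L{u(t-4) - u(t-7)} = (e^(-4s) - e^(-7s))/s

Final answer: (e^(-4s) - e^(-7s))/s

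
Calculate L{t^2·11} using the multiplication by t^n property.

L{11} = 11/s. d^1/ds^1[1/s] = -1/s². d^2/ds^2[1/s] = 2/s^3. So L{t^2} = (-1)^{2}·2/s^3 = 2/s^3. Then L{t^2·11} = 11·2/s^3 = 22/s^3

Final answer: 22/s^3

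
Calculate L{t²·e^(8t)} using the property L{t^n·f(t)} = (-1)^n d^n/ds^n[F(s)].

L{e^(8t)} = 1/(s-8). d/ds[1/(s-8)] = -1/(s-8)². d²/ds²[1/(s-8)] = 2/(s-8)³. So L{t²·e^(8t)} = (-1)² · 2/(s-8)³ = 2/(s-8)³

Final answer: 2/(s-8)³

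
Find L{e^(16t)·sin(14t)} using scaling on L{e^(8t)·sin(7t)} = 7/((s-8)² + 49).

Scaling with a=2: L{e^(16t)·sin(14t)} = (1/2) · 7/((s/2-8)² + 49). Simplifying: 14/((s-16)² + 196)

Final answer: 14/((s-16)² + 196)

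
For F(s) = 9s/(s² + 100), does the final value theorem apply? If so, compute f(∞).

The final value theorem requires all poles of sF(s) in the left half-plane. sF(s) = 9s²/(s² + 100) has poles at s = ±10i (imaginary axis). Theorem does NOT apply (oscillatory system).

Final answer: Not applicable (oscillatory)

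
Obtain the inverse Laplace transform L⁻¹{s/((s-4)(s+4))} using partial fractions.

Using partial fractions, f(t) = (4e^(4t) + 4e^(-4t))/8

Final answer: (4e^(4t) + 4e^(-4t))/8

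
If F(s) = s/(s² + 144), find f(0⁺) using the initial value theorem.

f(0⁺) = lim_{s→∞} s·s/(s² + 144) = lim_{s→∞} s²/(s² + 144) = 1

Final answer: 1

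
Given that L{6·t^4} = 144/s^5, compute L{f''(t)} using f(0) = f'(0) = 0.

L{f''(t)} = s²F(s) - sf(0) - f'(0) = s²·144/s^5 - 0 - 0 = 144/s^3

Final answer: 144/s^3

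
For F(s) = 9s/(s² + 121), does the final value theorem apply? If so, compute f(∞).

The final value theorem requires all poles of sF(s) in the left half-plane. sF(s) = 9s²/(s² + 121) has poles at s = ±11i (imaginary axis). Theorem does NOT apply (oscillatory system).

Final answer: Not applicable (oscillatory)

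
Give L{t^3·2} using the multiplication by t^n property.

L{2} = 2/s. d^1/ds^1[1/s] = -1/s². d^2/ds^2[1/s] = 2/s^3. d^3/ds^3[1/s] = -6/s^4. So L{t^3} = (-1)^{3}·-6/s^4 = 6/s^4. Then L{t^3·2} = 2·6/s^4 = 12/s^4

Final answer: 12/s^4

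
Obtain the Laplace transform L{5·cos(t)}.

L{cos(ωt)} = s/(s² + ω²), so L{cos(t)} = s/(s² + 1). Then L{5·cos(t)} = 5·s/(s² + 1) = 5s/(s² + 1)

Final answer: 5s/(s² + 1)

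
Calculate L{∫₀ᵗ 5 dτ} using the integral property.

L{∫₀ᵗ f(τ)dτ} = F(s)/s with f(t) = 5. F(s) = 5/s, so L{∫₀ᵗ 5 dτ} = (5/s)/s = 5/s². (Check: ∫₀ᵗ 5 dτ = 5t.)

Final answer: 5/s²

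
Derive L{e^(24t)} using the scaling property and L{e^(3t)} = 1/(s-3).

Using L{f(at)} = (1/a)F(s/a) with a=8 and f(t) = e^(3t): L{e^(24t)} = (1/8) · 1/((s/8)-3) = (1/8) · 8/(s-24) = 1/(s-24)

Final answer: 1/(s-24)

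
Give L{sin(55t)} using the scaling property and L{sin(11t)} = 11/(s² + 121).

Using L{f(at)} = (1/a)F(s/a) with a=5: L{sin(55t)} = (1/5) · 11/((s/5)² + 121) = (1/5) · 11·25/(s² + 3025) = 55/(s² + 3025)

Final answer: 55/(s² + 3025)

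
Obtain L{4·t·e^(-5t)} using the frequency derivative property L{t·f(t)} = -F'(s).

L{e^(-5t)} = 1/(s+5). By frequency derivative: L{t·e^(-5t)} = -d/ds[1/(s+5)] = -(-1)/(s+5)² = 1/(s+5)². Then L{4·t·e^(-5t)} = 4·1/(s+5)² = 4/(s+5)²

Final answer: 4/(s+5)²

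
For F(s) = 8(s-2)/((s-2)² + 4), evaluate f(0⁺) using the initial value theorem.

f(0⁺) = lim_{s→∞} sF(s) = lim_{s→∞} 8s(s-2)/((s-2)² + 4) = 8

Final answer: 8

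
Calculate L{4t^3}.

L{t^n} = n!/s^(n+1). So L{4t^3} = 4·3!/s^4 = 24/s^4

Final answer: 24/s^4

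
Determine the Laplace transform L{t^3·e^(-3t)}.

L{t^n·e^(at)} = n!/(s-a)^(n+1), so L{t^3·e^(-3t)} = 6/(s+3)^4

Final answer: 6/(s+3)^4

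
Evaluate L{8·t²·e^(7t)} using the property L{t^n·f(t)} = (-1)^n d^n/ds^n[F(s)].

L{e^(7t)} = 1/(s-7). d/ds[1/(s-7)] = -1/(s-7)². d²/ds²[1/(s-7)] = 2/(s-7)³. So L{t²·e^(7t)} = (-1)² · 2/(s-7)³ = 2/(s-7)³. Then L{8·t²·e^(7t)} = 8·2/(s-7)³ = 16/(s-7)³

Final answer: 16/(s-7)³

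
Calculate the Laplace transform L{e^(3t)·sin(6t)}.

L{e^(at)·sin(ωt)} = ω/((s-a)² + ω²), so L{e^(3t)·sin(6t)} = 6/((s-3)² + 36)

Final answer: 6/((s-3)² + 36)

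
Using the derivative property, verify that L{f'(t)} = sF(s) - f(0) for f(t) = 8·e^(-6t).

f'(t) = -48e^(-6t). Direct: L{f'(t)} = -48/(s+6). Property: s·8/(s+6) - 8 = (8s - 8(s+6))/(s+6) = -48/(s+6). ✓

Final answer: -48/(s+6)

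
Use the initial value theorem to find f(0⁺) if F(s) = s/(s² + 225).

f(0⁺) = lim_{s→∞} s·s/(s² + 225) = lim_{s→∞} s²/(s² + 225) = 1

Final answer: 1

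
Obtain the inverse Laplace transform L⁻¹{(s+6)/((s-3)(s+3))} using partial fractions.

Using partial fractions, f(t) = (9e^(3t) - 3e^(-3t))/6

Final answer: (9e^(3t) - 3e^(-3t))/6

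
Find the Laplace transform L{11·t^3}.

L{t^n} = n!/s^(n+1), so L{t^3} = 6/s^4. Then L{11·t^3} = 11·6/s^4 = 66/s^4

Final answer: 66/s^4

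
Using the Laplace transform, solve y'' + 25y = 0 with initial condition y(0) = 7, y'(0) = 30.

L{y''} + 25L{y} = 0. s²Y - 7s - 30 + 25Y = 0. Y(s² + 25) = 7s + 30. Y = (7s + 30)/(s² + 25). Inverting: y(t) = 7cos(5t) + 6sin(5t)

Final answer: y(t) = 7cos(5t) + 6sin(5t)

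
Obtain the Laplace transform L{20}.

L{20} = 20 · L{1} = 20/s

Final answer: 20/s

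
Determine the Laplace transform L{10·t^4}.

L{t^n} = n!/s^(n+1), so L{t^4} = 24/s^5. Then L{10·t^4} = 10·24/s^5 = 240/s^5

Final answer: 240/s^5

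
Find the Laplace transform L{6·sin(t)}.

L{sin(ωt)} = ω/(s² + ω²), so L{sin(t)} = 1/(s² + 1). Then L{6·sin(t)} = 6·1/(s² + 1) = 6/(s² + 1)

Final answer: 6/(s² + 1)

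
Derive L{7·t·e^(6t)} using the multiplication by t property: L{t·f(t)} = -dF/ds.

Using L{t^n·e^(at)} = n!/(s-a)^(n+1), L{t·e^(6t)} = 1/(s-6)^2, so L{7·t·e^(6t)} = 7·1/(s-6)^2 = 7/(s-6)^2

Final answer: 7/(s-6)^2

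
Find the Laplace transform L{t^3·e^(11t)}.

L{t^n·e^(at)} = n!/(s-a)^(n+1), so L{t^3·e^(11t)} = 6/(s-11)^4

Final answer: 6/(s-11)^4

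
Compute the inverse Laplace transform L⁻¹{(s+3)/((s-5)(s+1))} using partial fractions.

Using partial fractions, f(t) = (8e^(5t) - 2e^(-t))/6

Final answer: (8e^(5t) - 2e^(-t))/6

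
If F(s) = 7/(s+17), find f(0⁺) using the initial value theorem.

f(0⁺) = lim_{s→∞} s·7/(s+17) = lim_{s→∞} 7s/(s+17) = 7

Final answer: 7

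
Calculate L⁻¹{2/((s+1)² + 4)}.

Form: b/((s-a)² + b²) → e^(at)sin(bt). With a=-1, b=2

Final answer: e^(-t)·sin(2t)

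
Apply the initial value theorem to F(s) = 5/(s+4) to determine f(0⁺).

f(0⁺) = lim_{s→∞} s·5/(s+4) = lim_{s→∞} 5s/(s+4) = 5

Final answer: 5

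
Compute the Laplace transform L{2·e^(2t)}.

L{e^(at)} = 1/(s-a), so L{e^(2t)} = 1/(s-2). Then L{2·e^(2t)} = 2/(s-2)

Final answer: 2/(s-2)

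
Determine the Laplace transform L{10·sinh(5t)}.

L{sinh(ωt)} = ω/(s² - ω²), so L{sinh(5t)} = 5/(s² - 25). Then L{10·sinh(5t)} = 10·5/(s² - 25) = 50/(s² - 25)

Final answer: 50/(s² - 25)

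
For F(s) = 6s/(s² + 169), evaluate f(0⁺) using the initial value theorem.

f(0⁺) = lim_{s→∞} s·6s/(s² + 169) = lim_{s→∞} 6s²/(s² + 169) = 6

Final answer: 6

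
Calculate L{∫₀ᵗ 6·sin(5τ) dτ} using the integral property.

L{∫₀ᵗ f(τ)dτ} = F(s)/s with F(s) = 30/(s² + 25), so the result is (30/(s² + 25))/s = 30/(s(s² + 25))

Final answer: 30/(s(s² + 25))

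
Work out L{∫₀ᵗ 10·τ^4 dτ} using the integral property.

L{∫₀ᵗ f(τ)dτ} = F(s)/s with f(t) = 10t^4. F(s) = 240/s^5, so L{∫₀ᵗ 10·τ^4 dτ} = (240/s^5)/s = 240/s^6. (Check: ∫₀ᵗ 10·τ^4 dτ = 10t^5/5.)

Final answer: 240/s^6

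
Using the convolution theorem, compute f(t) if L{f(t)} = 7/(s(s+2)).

7/(s(s+2)) = (7/s)·(1/(s+2)) = L{7}·L{e^(-2t)}. By convolution, f(t) = 7*e^(-2t) = ∫₀ᵗ 7·e^(-2τ) dτ = 7·(1 - e^(-2t))/2

Final answer: 7·(1 - e^(-2t))/2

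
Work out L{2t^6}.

L{t^n} = n!/s^(n+1). So L{2t^6} = 2·6!/s^7 = 1440/s^7

Final answer: 1440/s^7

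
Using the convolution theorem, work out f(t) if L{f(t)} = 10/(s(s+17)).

10/(s(s+17)) = (10/s)·(1/(s+17)) = L{10}·L{e^(-17t)}. By convolution, f(t) = 10*e^(-17t) = ∫₀ᵗ 10·e^(-17τ) dτ = 10·(1 - e^(-17t))/17

Final answer: 10·(1 - e^(-17t))/17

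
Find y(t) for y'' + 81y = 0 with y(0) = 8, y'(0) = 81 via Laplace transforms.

L{y''} + 81L{y} = 0. s²Y - 8s - 81 + 81Y = 0. Y(s² + 81) = 8s + 81. Y = (8s + 81)/(s² + 81). Inverting: y(t) = 8cos(9t) + 9sin(9t)

Final answer: y(t) = 8cos(9t) + 9sin(9t)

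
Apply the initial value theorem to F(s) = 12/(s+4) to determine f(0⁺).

f(0⁺) = lim_{s→∞} s·12/(s+4) = lim_{s→∞} 12s/(s+4) = 12

Final answer: 12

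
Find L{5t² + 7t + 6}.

L{5t² + 7t + 6} = 5·2/s³ + 7/s² + 6/s = 10/s³ + 7/s² + 6/s

Final answer: 10/s³ + 7/s² + 6/s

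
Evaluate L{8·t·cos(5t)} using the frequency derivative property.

L{cos(5t)} = s/(s² + 25). Derivative: d/ds[s/(s² + 25)] = [(s² + 25) - s·2s]/(s² + 25)² = (25 - s²)/(s² + 25)². So L{t·cos(5t)} = -F'(s) = (s² - 25)/(s² + 25)². Then L{8·t·cos(5t)} = 8·(s² - 25)/(s² + 25)²

Final answer: 8·(s² - 25)/(s² + 25)²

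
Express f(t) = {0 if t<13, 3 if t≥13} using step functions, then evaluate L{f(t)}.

f(t) = 3·u(t-13). L{u(t-13)} = e^(-13s)/s, so L{f(t)} = 3·e^(-13s)/s

Final answer: 3·e^(-13s)/s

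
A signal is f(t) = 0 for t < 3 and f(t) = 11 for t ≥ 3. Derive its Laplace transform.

f(t) = 11·u(t-3). L{u(t-3)} = e^(-3s)/s, so L{f(t)} = 11·e^(-3s)/s

Final answer: 11·e^(-3s)/s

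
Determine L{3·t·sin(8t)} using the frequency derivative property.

L{sin(8t)} = 8/(s² + 64). By L{t·f(t)} = -F'(s): -d/ds[8/(s² + 64)] = -(8)·(-2s)/(s² + 64)² = 16s/(s² + 64)². Then L{3·t·sin(8t)} = 3·16s/(s² + 64)² = 48s/(s² + 64)²

Final answer: 48s/(s² + 64)²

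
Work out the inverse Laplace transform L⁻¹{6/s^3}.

L⁻¹{n!/s^(n+1)} = t^n with n=2. So L⁻¹{2/s^3} = t^2, and L⁻¹{6/s^3} = (6/2)·t^2 = 3·t^2

Final answer: 3·t^2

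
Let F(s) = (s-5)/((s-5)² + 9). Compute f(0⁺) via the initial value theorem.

f(0⁺) = lim_{s→∞} sF(s) = lim_{s→∞} s(s-5)/((s-5)² + 9) = 1

Final answer: 1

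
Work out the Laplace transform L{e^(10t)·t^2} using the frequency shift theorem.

L{e^(at)·t^n} = n!/(s-a)^(n+1), so L{e^(10t)·t^2} = 2/(s-10)^3

Final answer: 2/(s-10)^3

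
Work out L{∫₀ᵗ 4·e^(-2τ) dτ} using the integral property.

L{∫₀ᵗ f(τ)dτ} = F(s)/s with F(s) = 4/(s+2), so L{∫₀ᵗ 4·e^(-2τ) dτ} = 4/(s(s+2))

Final answer: 4/(s(s+2))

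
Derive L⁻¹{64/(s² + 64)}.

This is the form c·a/(s² + a²) with a = 8, c = 8. L⁻¹ = 8·sin(8t)

Final answer: 8·sin(8t)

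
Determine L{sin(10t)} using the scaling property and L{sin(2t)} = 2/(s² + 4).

Using L{f(at)} = (1/a)F(s/a) with a=5: L{sin(10t)} = (1/5) · 2/((s/5)² + 4) = (1/5) · 2·25/(s² + 100) = 10/(s² + 100)

Final answer: 10/(s² + 100)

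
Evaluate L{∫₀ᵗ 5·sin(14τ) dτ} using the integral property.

L{∫₀ᵗ f(τ)dτ} = F(s)/s with F(s) = 70/(s² + 196), so the result is (70/(s² + 196))/s = 70/(s(s² + 196))

Final answer: 70/(s(s² + 196))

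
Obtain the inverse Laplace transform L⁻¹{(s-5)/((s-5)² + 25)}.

Using frequency shift, L⁻¹{(s-5)/((s-5)² + 25)} = e^(5t)·cos(5t)

Final answer: e^(5t)·cos(5t)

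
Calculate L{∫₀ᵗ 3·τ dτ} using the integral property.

L{∫₀ᵗ f(τ)dτ} = F(s)/s with f(t) = 3t. F(s) = 3/s^2, so L{∫₀ᵗ 3·τ dτ} = (3/s^2)/s = 3/s^3. (Check: ∫₀ᵗ 3·τ dτ = 3t^2/2.)

Final answer: 3/s^3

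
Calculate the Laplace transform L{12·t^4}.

L{t^n} = n!/s^(n+1), so L{t^4} = 24/s^5. Then L{12·t^4} = 12·24/s^5 = 288/s^5

Final answer: 288/s^5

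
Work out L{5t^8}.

L{t^n} = n!/s^(n+1). So L{5t^8} = 5·8!/s^9 = 201600/s^9

Final answer: 201600/s^9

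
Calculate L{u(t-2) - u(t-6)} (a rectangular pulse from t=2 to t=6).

L{u(t-a)} = e^(-as)/s. L{u(t-2) - u(t-6)} = (e^(-2s) - e^(-6s))/s

Final answer: (e^(-2s) - e^(-6s))/s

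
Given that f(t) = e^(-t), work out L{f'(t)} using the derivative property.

f(0) = 1, F(s) = 1/(s+1). L{f'(t)} = s·F(s) - f(0) = s/(s+1) - 1 = (s - (s+1))/(s+1) = -1/(s+1)

Final answer: -1/(s+1)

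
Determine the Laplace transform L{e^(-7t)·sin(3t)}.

L{e^(at)·sin(ωt)} = ω/((s-a)² + ω²), so L{e^(-7t)·sin(3t)} = 3/((s+7)² + 9)

Final answer: 3/((s+7)² + 9)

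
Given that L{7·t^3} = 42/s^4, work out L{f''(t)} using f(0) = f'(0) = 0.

L{f''(t)} = s²F(s) - sf(0) - f'(0) = s²·42/s^4 - 0 - 0 = 42/s^2

Final answer: 42/s^2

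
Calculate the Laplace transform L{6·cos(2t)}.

L{cos(ωt)} = s/(s² + ω²), so L{cos(2t)} = s/(s² + 4). Then L{6·cos(2t)} = 6·s/(s² + 4) = 6s/(s² + 4)

Final answer: 6s/(s² + 4)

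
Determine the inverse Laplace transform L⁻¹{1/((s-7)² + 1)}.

Using frequency shift, L⁻¹{1/((s-7)² + 1)} = e^(7t)·sin(t)

Final answer: e^(7t)·sin(t)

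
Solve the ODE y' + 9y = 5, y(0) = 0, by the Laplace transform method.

sY + 9Y = 5/s. Y = 5/(s(s+9)). Partial fractions: Y = 5/9/s - 5/9/(s+9)

Final answer: y(t) = 5/9(1 - e^(-9t))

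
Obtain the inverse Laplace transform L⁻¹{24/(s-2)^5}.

L⁻¹{n!/(s-a)^(n+1)} = t^n·e^(at), so L⁻¹{24/(s-2)^5} = t^4·e^(2t)

Final answer: t^4·e^(2t)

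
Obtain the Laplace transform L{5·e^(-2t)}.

L{e^(at)} = 1/(s-a), so L{e^(-2t)} = 1/(s+2). Then L{5·e^(-2t)} = 5/(s+2)

Final answer: 5/(s+2)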